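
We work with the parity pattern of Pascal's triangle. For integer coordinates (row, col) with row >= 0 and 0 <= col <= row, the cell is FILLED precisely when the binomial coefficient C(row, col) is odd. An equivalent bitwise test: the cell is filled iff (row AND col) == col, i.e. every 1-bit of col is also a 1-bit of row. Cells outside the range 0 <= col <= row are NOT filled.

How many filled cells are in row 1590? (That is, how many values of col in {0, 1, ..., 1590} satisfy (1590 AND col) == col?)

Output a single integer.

1590 in binary = 11000110110
popcount(1590) = number of 1-bits in 11000110110 = 6
A col c satisfies (1590 AND c) == c iff every set bit of c is also set in 1590; each of the 6 set bits of 1590 can independently be on or off in c.
count = 2^6 = 64

Answer: 64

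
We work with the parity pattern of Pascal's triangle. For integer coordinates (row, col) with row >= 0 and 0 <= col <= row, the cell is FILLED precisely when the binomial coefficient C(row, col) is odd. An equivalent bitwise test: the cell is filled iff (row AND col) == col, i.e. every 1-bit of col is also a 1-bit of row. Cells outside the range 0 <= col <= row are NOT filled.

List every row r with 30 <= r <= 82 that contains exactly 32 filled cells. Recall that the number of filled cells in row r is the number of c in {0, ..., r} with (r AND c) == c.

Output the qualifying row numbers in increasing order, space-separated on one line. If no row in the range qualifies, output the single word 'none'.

Row r has 2^popcount(r) filled cells, so we need popcount(r) = log2(32) = 5.
Scan r = 30..82 and keep those with exactly 5 one-bits:
r=30=11110 popcount=4 -> skip
r=31=11111 popcount=5 -> KEEP
r=32=100000 popcount=1 -> skip
r=33=100001 popcount=2 -> skip
r=34=100010 popcount=2 -> skip
r=35=100011 popcount=3 -> skip
r=36=100100 popcount=2 -> skip
r=37=100101 popcount=3 -> skip
r=38=100110 popcount=3 -> skip
r=39=100111 popcount=4 -> skip
r=40=101000 popcount=2 -> skip
r=41=101001 popcount=3 -> skip
r=42=101010 popcount=3 -> skip
r=43=101011 popcount=4 -> skip
r=44=101100 popcount=3 -> skip
r=45=101101 popcount=4 -> skip
r=46=101110 popcount=4 -> skip
r=47=101111 popcount=5 -> KEEP
r=48=110000 popcount=2 -> skip
r=49=110001 popcount=3 -> skip
r=50=110010 popcount=3 -> skip
r=51=110011 popcount=4 -> skip
r=52=110100 popcount=3 -> skip
r=53=110101 popcount=4 -> skip
r=54=110110 popcount=4 -> skip
r=55=110111 popcount=5 -> KEEP
r=56=111000 popcount=3 -> skip
r=57=111001 popcount=4 -> skip
r=58=111010 popcount=4 -> skip
r=59=111011 popcount=5 -> KEEP
r=60=111100 popcount=4 -> skip
r=61=111101 popcount=5 -> KEEP
r=62=111110 popcount=5 -> KEEP
r=63=111111 popcount=6 -> skip
r=64=1000000 popcount=1 -> skip
r=65=1000001 popcount=2 -> skip
r=66=1000010 popcount=2 -> skip
r=67=1000011 popcount=3 -> skip
r=68=1000100 popcount=2 -> skip
r=69=1000101 popcount=3 -> skip
r=70=1000110 popcount=3 -> skip
r=71=1000111 popcount=4 -> skip
r=72=1001000 popcount=2 -> skip
r=73=1001001 popcount=3 -> skip
r=74=1001010 popcount=3 -> skip
r=75=1001011 popcount=4 -> skip
r=76=1001100 popcount=3 -> skip
r=77=1001101 popcount=4 -> skip
r=78=1001110 popcount=4 -> skip
r=79=1001111 popcount=5 -> KEEP
r=80=1010000 popcount=2 -> skip
r=81=1010001 popcount=3 -> skip
r=82=1010010 popcount=3 -> skip
Kept rows: 31 47 55 59 61 62 79

Answer: 31 47 55 59 61 62 79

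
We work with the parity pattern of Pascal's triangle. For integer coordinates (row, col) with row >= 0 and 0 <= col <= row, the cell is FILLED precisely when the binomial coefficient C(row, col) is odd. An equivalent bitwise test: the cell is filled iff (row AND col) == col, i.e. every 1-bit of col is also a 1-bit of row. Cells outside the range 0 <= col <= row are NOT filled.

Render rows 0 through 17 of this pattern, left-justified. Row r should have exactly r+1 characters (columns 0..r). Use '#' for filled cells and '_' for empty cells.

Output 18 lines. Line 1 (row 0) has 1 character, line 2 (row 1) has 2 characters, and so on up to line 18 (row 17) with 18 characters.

r0=0: #
r1=1: ##
r2=10: #_#
r3=11: ####
r4=100: #___#
r5=101: ##__##
r6=110: #_#_#_#
r7=111: ########
r8=1000: #_______#
r9=1001: ##______##
r10=1010: #_#_____#_#
r11=1011: ####____####
r12=1100: #___#___#___#
r13=1101: ##__##__##__##
r14=1110: #_#_#_#_#_#_#_#
r15=1111: ################
r16=10000: #_______________#
r17=10001: ##______________##

Answer: #
##
#_#
####
#___#
##__##
#_#_#_#
########
#_______#
##______##
#_#_____#_#
####____####
#___#___#___#
##__##__##__##
#_#_#_#_#_#_#_#
################
#_______________#
##______________##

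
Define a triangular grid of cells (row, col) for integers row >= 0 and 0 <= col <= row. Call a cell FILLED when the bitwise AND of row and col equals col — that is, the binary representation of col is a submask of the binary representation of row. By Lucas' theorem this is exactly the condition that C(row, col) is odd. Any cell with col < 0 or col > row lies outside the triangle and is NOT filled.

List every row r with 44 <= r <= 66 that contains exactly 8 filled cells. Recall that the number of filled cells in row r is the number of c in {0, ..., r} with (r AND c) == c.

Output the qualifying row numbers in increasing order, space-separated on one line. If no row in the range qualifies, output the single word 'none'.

Row r has 2^popcount(r) filled cells, so we need popcount(r) = log2(8) = 3.
Scan r = 44..66 and keep those with exactly 3 one-bits:
r=44=101100 popcount=3 -> KEEP
r=45=101101 popcount=4 -> skip
r=46=101110 popcount=4 -> skip
r=47=101111 popcount=5 -> skip
r=48=110000 popcount=2 -> skip
r=49=110001 popcount=3 -> KEEP
r=50=110010 popcount=3 -> KEEP
r=51=110011 popcount=4 -> skip
r=52=110100 popcount=3 -> KEEP
r=53=110101 popcount=4 -> skip
r=54=110110 popcount=4 -> skip
r=55=110111 popcount=5 -> skip
r=56=111000 popcount=3 -> KEEP
r=57=111001 popcount=4 -> skip
r=58=111010 popcount=4 -> skip
r=59=111011 popcount=5 -> skip
r=60=111100 popcount=4 -> skip
r=61=111101 popcount=5 -> skip
r=62=111110 popcount=5 -> skip
r=63=111111 popcount=6 -> skip
r=64=1000000 popcount=1 -> skip
r=65=1000001 popcount=2 -> skip
r=66=1000010 popcount=2 -> skip
Kept rows: 44 49 50 52 56

Answer: 44 49 50 52 56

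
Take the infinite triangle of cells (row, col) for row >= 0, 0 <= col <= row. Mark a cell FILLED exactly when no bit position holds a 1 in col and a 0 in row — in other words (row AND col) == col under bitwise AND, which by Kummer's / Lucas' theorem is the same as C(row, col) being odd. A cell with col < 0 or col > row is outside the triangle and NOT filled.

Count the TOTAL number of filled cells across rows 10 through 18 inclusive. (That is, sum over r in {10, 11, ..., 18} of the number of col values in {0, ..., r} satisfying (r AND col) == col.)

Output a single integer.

r10=1010 pc2: +4 =4
r11=1011 pc3: +8 =12
r12=1100 pc2: +4 =16
r13=1101 pc3: +8 =24
r14=1110 pc3: +8 =32
r15=1111 pc4: +16 =48
r16=10000 pc1: +2 =50
r17=10001 pc2: +4 =54
r18=10010 pc2: +4 =58

Answer: 58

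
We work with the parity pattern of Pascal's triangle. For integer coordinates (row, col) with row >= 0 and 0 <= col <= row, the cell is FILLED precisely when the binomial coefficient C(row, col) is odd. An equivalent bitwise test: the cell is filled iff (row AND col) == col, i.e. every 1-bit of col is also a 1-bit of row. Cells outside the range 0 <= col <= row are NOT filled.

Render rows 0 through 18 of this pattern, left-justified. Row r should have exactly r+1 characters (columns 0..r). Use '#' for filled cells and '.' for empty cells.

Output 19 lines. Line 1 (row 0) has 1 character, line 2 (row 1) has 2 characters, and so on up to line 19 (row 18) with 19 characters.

r0=0: #
r1=1: ##
r2=10: #.#
r3=11: ####
r4=100: #...#
r5=101: ##..##
r6=110: #.#.#.#
r7=111: ########
r8=1000: #.......#
r9=1001: ##......##
r10=1010: #.#.....#.#
r11=1011: ####....####
r12=1100: #...#...#...#
r13=1101: ##..##..##..##
r14=1110: #.#.#.#.#.#.#.#
r15=1111: ################
r16=10000: #...............#
r17=10001: ##..............##
r18=10010: #.#.............#.#

Answer: #
##
#.#
####
#...#
##..##
#.#.#.#
########
#.......#
##......##
#.#.....#.#
####....####
#...#...#...#
##..##..##..##
#.#.#.#.#.#.#.#
################
#...............#
##..............##
#.#.............#.#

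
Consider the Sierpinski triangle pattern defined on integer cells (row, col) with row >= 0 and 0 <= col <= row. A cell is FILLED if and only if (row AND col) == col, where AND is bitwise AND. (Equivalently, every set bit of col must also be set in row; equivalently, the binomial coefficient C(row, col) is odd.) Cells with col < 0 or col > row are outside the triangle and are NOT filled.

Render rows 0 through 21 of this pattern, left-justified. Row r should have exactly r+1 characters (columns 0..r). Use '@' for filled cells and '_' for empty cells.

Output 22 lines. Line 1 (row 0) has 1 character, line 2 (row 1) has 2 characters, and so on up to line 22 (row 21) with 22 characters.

r0=0: @
r1=1: @@
r2=10: @_@
r3=11: @@@@
r4=100: @___@
r5=101: @@__@@
r6=110: @_@_@_@
r7=111: @@@@@@@@
r8=1000: @_______@
r9=1001: @@______@@
r10=1010: @_@_____@_@
r11=1011: @@@@____@@@@
r12=1100: @___@___@___@
r13=1101: @@__@@__@@__@@
r14=1110: @_@_@_@_@_@_@_@
r15=1111: @@@@@@@@@@@@@@@@
r16=10000: @_______________@
r17=10001: @@______________@@
r18=10010: @_@_____________@_@
r19=10011: @@@@____________@@@@
r20=10100: @___@___________@___@
r21=10101: @@__@@__________@@__@@

Answer: @
@@
@_@
@@@@
@___@
@@__@@
@_@_@_@
@@@@@@@@
@_______@
@@______@@
@_@_____@_@
@@@@____@@@@
@___@___@___@
@@__@@__@@__@@
@_@_@_@_@_@_@_@
@@@@@@@@@@@@@@@@
@_______________@
@@______________@@
@_@_____________@_@
@@@@____________@@@@
@___@___________@___@
@@__@@__________@@__@@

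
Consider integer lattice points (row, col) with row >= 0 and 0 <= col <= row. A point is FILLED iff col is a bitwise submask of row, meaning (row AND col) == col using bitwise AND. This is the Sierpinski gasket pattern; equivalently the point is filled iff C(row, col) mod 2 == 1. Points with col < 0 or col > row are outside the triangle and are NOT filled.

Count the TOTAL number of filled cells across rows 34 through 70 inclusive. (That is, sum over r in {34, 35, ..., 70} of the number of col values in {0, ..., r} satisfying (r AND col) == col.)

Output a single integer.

Answer: 518

Derivation:
r34=100010 pc2: +4 =4
r35=100011 pc3: +8 =12
r36=100100 pc2: +4 =16
r37=100101 pc3: +8 =24
r38=100110 pc3: +8 =32
r39=100111 pc4: +16 =48
r40=101000 pc2: +4 =52
r41=101001 pc3: +8 =60
r42=101010 pc3: +8 =68
r43=101011 pc4: +16 =84
r44=101100 pc3: +8 =92
r45=101101 pc4: +16 =108
r46=101110 pc4: +16 =124
r47=101111 pc5: +32 =156
r48=110000 pc2: +4 =160
r49=110001 pc3: +8 =168
r50=110010 pc3: +8 =176
r51=110011 pc4: +16 =192
r52=110100 pc3: +8 =200
r53=110101 pc4: +16 =216
r54=110110 pc4: +16 =232
r55=110111 pc5: +32 =264
r56=111000 pc3: +8 =272
r57=111001 pc4: +16 =288
r58=111010 pc4: +16 =304
r59=111011 pc5: +32 =336
r60=111100 pc4: +16 =352
r61=111101 pc5: +32 =384
r62=111110 pc5: +32 =416
r63=111111 pc6: +64 =480
r64=1000000 pc1: +2 =482
r65=1000001 pc2: +4 =486
r66=1000010 pc2: +4 =490
r67=1000011 pc3: +8 =498
r68=1000100 pc2: +4 =502
r69=1000101 pc3: +8 =510
r70=1000110 pc3: +8 =518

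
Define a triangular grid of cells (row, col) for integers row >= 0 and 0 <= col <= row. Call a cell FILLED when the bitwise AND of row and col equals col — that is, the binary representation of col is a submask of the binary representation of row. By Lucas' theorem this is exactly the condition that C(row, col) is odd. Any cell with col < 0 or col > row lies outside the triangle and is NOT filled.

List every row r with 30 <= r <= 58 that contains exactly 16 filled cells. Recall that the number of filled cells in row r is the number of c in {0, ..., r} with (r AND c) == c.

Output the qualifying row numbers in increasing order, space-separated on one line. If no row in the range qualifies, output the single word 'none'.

Answer: 30 39 43 45 46 51 53 54 57 58

Derivation:
Row r has 2^popcount(r) filled cells, so we need popcount(r) = log2(16) = 4.
Scan r = 30..58 and keep those with exactly 4 one-bits:
r=30=11110 popcount=4 -> KEEP
r=31=11111 popcount=5 -> skip
r=32=100000 popcount=1 -> skip
r=33=100001 popcount=2 -> skip
r=34=100010 popcount=2 -> skip
r=35=100011 popcount=3 -> skip
r=36=100100 popcount=2 -> skip
r=37=100101 popcount=3 -> skip
r=38=100110 popcount=3 -> skip
r=39=100111 popcount=4 -> KEEP
r=40=101000 popcount=2 -> skip
r=41=101001 popcount=3 -> skip
r=42=101010 popcount=3 -> skip
r=43=101011 popcount=4 -> KEEP
r=44=101100 popcount=3 -> skip
r=45=101101 popcount=4 -> KEEP
r=46=101110 popcount=4 -> KEEP
r=47=101111 popcount=5 -> skip
r=48=110000 popcount=2 -> skip
r=49=110001 popcount=3 -> skip
r=50=110010 popcount=3 -> skip
r=51=110011 popcount=4 -> KEEP
r=52=110100 popcount=3 -> skip
r=53=110101 popcount=4 -> KEEP
r=54=110110 popcount=4 -> KEEP
r=55=110111 popcount=5 -> skip
r=56=111000 popcount=3 -> skip
r=57=111001 popcount=4 -> KEEP
r=58=111010 popcount=4 -> KEEP
Kept rows: 30 39 43 45 46 51 53 54 57 58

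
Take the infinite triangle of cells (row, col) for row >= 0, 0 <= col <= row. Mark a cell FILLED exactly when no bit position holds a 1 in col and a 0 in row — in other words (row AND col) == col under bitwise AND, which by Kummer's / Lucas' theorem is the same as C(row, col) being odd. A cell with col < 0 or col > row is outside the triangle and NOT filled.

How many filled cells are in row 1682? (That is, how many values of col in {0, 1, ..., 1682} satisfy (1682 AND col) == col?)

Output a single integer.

1682 in binary = 11010010010
popcount(1682) = number of 1-bits in 11010010010 = 5
A col c satisfies (1682 AND c) == c iff every set bit of c is also set in 1682; each of the 5 set bits of 1682 can independently be on or off in c.
count = 2^5 = 32

Answer: 32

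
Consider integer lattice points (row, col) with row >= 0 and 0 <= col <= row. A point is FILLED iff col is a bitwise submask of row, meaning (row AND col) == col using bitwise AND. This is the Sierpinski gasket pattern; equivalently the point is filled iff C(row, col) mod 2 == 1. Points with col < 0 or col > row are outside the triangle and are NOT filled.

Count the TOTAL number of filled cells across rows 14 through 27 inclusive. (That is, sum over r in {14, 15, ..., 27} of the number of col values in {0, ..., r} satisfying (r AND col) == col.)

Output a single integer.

r14=1110 pc3: +8 =8
r15=1111 pc4: +16 =24
r16=10000 pc1: +2 =26
r17=10001 pc2: +4 =30
r18=10010 pc2: +4 =34
r19=10011 pc3: +8 =42
r20=10100 pc2: +4 =46
r21=10101 pc3: +8 =54
r22=10110 pc3: +8 =62
r23=10111 pc4: +16 =78
r24=11000 pc2: +4 =82
r25=11001 pc3: +8 =90
r26=11010 pc3: +8 =98
r27=11011 pc4: +16 =114

Answer: 114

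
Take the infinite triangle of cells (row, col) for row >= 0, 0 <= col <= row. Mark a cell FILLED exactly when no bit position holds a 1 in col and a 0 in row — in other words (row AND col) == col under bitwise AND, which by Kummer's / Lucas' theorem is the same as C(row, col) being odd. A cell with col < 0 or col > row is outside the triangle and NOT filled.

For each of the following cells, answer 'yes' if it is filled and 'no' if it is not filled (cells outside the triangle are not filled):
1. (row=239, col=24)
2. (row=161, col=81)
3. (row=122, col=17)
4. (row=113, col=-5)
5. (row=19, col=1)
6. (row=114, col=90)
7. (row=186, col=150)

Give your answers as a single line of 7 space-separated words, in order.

Answer: no no no no yes no no

Derivation:
(239,24): row=0b11101111, col=0b11000, row AND col = 0b1000 = 8; 8 != 24 -> empty
(161,81): row=0b10100001, col=0b1010001, row AND col = 0b1 = 1; 1 != 81 -> empty
(122,17): row=0b1111010, col=0b10001, row AND col = 0b10000 = 16; 16 != 17 -> empty
(113,-5): col outside [0, 113] -> not filled
(19,1): row=0b10011, col=0b1, row AND col = 0b1 = 1; 1 == 1 -> filled
(114,90): row=0b1110010, col=0b1011010, row AND col = 0b1010010 = 82; 82 != 90 -> empty
(186,150): row=0b10111010, col=0b10010110, row AND col = 0b10010010 = 146; 146 != 150 -> empty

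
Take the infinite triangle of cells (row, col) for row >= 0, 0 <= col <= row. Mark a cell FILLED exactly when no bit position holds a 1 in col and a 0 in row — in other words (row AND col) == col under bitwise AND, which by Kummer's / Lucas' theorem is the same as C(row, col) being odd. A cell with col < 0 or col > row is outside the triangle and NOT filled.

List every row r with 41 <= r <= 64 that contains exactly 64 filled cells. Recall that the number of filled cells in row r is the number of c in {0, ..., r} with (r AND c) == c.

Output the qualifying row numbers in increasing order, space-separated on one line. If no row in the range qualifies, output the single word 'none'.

Answer: 63

Derivation:
Row r has 2^popcount(r) filled cells, so we need popcount(r) = log2(64) = 6.
Scan r = 41..64 and keep those with exactly 6 one-bits:
r=41=101001 popcount=3 -> skip
r=42=101010 popcount=3 -> skip
r=43=101011 popcount=4 -> skip
r=44=101100 popcount=3 -> skip
r=45=101101 popcount=4 -> skip
r=46=101110 popcount=4 -> skip
r=47=101111 popcount=5 -> skip
r=48=110000 popcount=2 -> skip
r=49=110001 popcount=3 -> skip
r=50=110010 popcount=3 -> skip
r=51=110011 popcount=4 -> skip
r=52=110100 popcount=3 -> skip
r=53=110101 popcount=4 -> skip
r=54=110110 popcount=4 -> skip
r=55=110111 popcount=5 -> skip
r=56=111000 popcount=3 -> skip
r=57=111001 popcount=4 -> skip
r=58=111010 popcount=4 -> skip
r=59=111011 popcount=5 -> skip
r=60=111100 popcount=4 -> skip
r=61=111101 popcount=5 -> skip
r=62=111110 popcount=5 -> skip
r=63=111111 popcount=6 -> KEEP
r=64=1000000 popcount=1 -> skip
Kept rows: 63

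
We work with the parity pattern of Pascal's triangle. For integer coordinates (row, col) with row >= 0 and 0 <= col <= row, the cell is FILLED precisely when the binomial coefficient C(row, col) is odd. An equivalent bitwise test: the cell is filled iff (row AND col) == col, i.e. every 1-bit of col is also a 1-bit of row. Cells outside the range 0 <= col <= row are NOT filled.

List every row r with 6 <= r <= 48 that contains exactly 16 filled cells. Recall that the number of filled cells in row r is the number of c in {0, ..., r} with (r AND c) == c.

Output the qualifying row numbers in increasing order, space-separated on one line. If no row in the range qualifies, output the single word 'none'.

Row r has 2^popcount(r) filled cells, so we need popcount(r) = log2(16) = 4.
Scan r = 6..48 and keep those with exactly 4 one-bits:
r=6=110 popcount=2 -> skip
r=7=111 popcount=3 -> skip
r=8=1000 popcount=1 -> skip
r=9=1001 popcount=2 -> skip
r=10=1010 popcount=2 -> skip
r=11=1011 popcount=3 -> skip
r=12=1100 popcount=2 -> skip
r=13=1101 popcount=3 -> skip
r=14=1110 popcount=3 -> skip
r=15=1111 popcount=4 -> KEEP
r=16=10000 popcount=1 -> skip
r=17=10001 popcount=2 -> skip
r=18=10010 popcount=2 -> skip
r=19=10011 popcount=3 -> skip
r=20=10100 popcount=2 -> skip
r=21=10101 popcount=3 -> skip
r=22=10110 popcount=3 -> skip
r=23=10111 popcount=4 -> KEEP
r=24=11000 popcount=2 -> skip
r=25=11001 popcount=3 -> skip
r=26=11010 popcount=3 -> skip
r=27=11011 popcount=4 -> KEEP
r=28=11100 popcount=3 -> skip
r=29=11101 popcount=4 -> KEEP
r=30=11110 popcount=4 -> KEEP
r=31=11111 popcount=5 -> skip
r=32=100000 popcount=1 -> skip
r=33=100001 popcount=2 -> skip
r=34=100010 popcount=2 -> skip
r=35=100011 popcount=3 -> skip
r=36=100100 popcount=2 -> skip
r=37=100101 popcount=3 -> skip
r=38=100110 popcount=3 -> skip
r=39=100111 popcount=4 -> KEEP
r=40=101000 popcount=2 -> skip
r=41=101001 popcount=3 -> skip
r=42=101010 popcount=3 -> skip
r=43=101011 popcount=4 -> KEEP
r=44=101100 popcount=3 -> skip
r=45=101101 popcount=4 -> KEEP
r=46=101110 popcount=4 -> KEEP
r=47=101111 popcount=5 -> skip
r=48=110000 popcount=2 -> skip
Kept rows: 15 23 27 29 30 39 43 45 46

Answer: 15 23 27 29 30 39 43 45 46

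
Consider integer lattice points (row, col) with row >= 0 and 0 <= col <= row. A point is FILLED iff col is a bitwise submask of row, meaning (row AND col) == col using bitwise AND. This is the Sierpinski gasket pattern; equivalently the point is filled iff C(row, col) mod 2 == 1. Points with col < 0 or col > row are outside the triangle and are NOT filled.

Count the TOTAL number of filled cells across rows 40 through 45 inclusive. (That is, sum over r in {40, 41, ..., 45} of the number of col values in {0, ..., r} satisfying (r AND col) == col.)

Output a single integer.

Answer: 60

Derivation:
r40=101000 pc2: +4 =4
r41=101001 pc3: +8 =12
r42=101010 pc3: +8 =20
r43=101011 pc4: +16 =36
r44=101100 pc3: +8 =44
r45=101101 pc4: +16 =60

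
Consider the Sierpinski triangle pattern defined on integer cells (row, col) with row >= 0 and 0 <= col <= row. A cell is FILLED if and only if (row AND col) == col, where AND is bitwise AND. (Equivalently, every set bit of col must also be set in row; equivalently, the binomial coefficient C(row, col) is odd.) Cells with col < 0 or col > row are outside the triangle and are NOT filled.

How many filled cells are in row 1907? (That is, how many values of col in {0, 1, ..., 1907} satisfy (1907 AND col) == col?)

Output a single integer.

1907 in binary = 11101110011
popcount(1907) = number of 1-bits in 11101110011 = 8
A col c satisfies (1907 AND c) == c iff every set bit of c is also set in 1907; each of the 8 set bits of 1907 can independently be on or off in c.
count = 2^8 = 256

Answer: 256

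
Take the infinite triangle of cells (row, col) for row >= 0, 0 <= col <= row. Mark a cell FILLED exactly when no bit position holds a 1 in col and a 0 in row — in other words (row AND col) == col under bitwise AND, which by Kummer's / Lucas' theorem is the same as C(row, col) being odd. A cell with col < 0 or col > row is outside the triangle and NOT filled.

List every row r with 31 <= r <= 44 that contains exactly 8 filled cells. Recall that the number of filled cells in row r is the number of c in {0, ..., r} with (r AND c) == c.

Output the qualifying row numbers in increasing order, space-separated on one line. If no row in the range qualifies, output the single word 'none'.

Row r has 2^popcount(r) filled cells, so we need popcount(r) = log2(8) = 3.
Scan r = 31..44 and keep those with exactly 3 one-bits:
r=31=11111 popcount=5 -> skip
r=32=100000 popcount=1 -> skip
r=33=100001 popcount=2 -> skip
r=34=100010 popcount=2 -> skip
r=35=100011 popcount=3 -> KEEP
r=36=100100 popcount=2 -> skip
r=37=100101 popcount=3 -> KEEP
r=38=100110 popcount=3 -> KEEP
r=39=100111 popcount=4 -> skip
r=40=101000 popcount=2 -> skip
r=41=101001 popcount=3 -> KEEP
r=42=101010 popcount=3 -> KEEP
r=43=101011 popcount=4 -> skip
r=44=101100 popcount=3 -> KEEP
Kept rows: 35 37 38 41 42 44

Answer: 35 37 38 41 42 44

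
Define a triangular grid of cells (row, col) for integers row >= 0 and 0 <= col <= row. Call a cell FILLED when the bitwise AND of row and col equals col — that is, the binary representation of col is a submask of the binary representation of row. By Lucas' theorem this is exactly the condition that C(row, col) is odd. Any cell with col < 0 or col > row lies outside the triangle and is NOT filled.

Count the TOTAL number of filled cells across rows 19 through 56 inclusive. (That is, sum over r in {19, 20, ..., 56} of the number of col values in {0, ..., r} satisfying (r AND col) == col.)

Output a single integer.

Answer: 430

Derivation:
r19=10011 pc3: +8 =8
r20=10100 pc2: +4 =12
r21=10101 pc3: +8 =20
r22=10110 pc3: +8 =28
r23=10111 pc4: +16 =44
r24=11000 pc2: +4 =48
r25=11001 pc3: +8 =56
r26=11010 pc3: +8 =64
r27=11011 pc4: +16 =80
r28=11100 pc3: +8 =88
r29=11101 pc4: +16 =104
r30=11110 pc4: +16 =120
r31=11111 pc5: +32 =152
r32=100000 pc1: +2 =154
r33=100001 pc2: +4 =158
r34=100010 pc2: +4 =162
r35=100011 pc3: +8 =170
r36=100100 pc2: +4 =174
r37=100101 pc3: +8 =182
r38=100110 pc3: +8 =190
r39=100111 pc4: +16 =206
r40=101000 pc2: +4 =210
r41=101001 pc3: +8 =218
r42=101010 pc3: +8 =226
r43=101011 pc4: +16 =242
r44=101100 pc3: +8 =250
r45=101101 pc4: +16 =266
r46=101110 pc4: +16 =282
r47=101111 pc5: +32 =314
r48=110000 pc2: +4 =318
r49=110001 pc3: +8 =326
r50=110010 pc3: +8 =334
r51=110011 pc4: +16 =350
r52=110100 pc3: +8 =358
r53=110101 pc4: +16 =374
r54=110110 pc4: +16 =390
r55=110111 pc5: +32 =422
r56=111000 pc3: +8 =430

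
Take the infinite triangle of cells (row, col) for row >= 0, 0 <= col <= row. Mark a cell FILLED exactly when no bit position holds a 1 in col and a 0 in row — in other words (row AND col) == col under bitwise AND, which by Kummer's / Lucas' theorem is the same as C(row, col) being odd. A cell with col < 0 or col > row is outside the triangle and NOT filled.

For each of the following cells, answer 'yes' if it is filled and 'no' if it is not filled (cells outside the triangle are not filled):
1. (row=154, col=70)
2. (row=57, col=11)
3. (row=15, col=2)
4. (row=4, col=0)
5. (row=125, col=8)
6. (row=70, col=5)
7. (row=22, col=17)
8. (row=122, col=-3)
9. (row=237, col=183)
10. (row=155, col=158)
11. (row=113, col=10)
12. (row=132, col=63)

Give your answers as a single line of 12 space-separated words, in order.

Answer: no no yes yes yes no no no no no no no

Derivation:
(154,70): row=0b10011010, col=0b1000110, row AND col = 0b10 = 2; 2 != 70 -> empty
(57,11): row=0b111001, col=0b1011, row AND col = 0b1001 = 9; 9 != 11 -> empty
(15,2): row=0b1111, col=0b10, row AND col = 0b10 = 2; 2 == 2 -> filled
(4,0): row=0b100, col=0b0, row AND col = 0b0 = 0; 0 == 0 -> filled
(125,8): row=0b1111101, col=0b1000, row AND col = 0b1000 = 8; 8 == 8 -> filled
(70,5): row=0b1000110, col=0b101, row AND col = 0b100 = 4; 4 != 5 -> empty
(22,17): row=0b10110, col=0b10001, row AND col = 0b10000 = 16; 16 != 17 -> empty
(122,-3): col outside [0, 122] -> not filled
(237,183): row=0b11101101, col=0b10110111, row AND col = 0b10100101 = 165; 165 != 183 -> empty
(155,158): col outside [0, 155] -> not filled
(113,10): row=0b1110001, col=0b1010, row AND col = 0b0 = 0; 0 != 10 -> empty
(132,63): row=0b10000100, col=0b111111, row AND col = 0b100 = 4; 4 != 63 -> empty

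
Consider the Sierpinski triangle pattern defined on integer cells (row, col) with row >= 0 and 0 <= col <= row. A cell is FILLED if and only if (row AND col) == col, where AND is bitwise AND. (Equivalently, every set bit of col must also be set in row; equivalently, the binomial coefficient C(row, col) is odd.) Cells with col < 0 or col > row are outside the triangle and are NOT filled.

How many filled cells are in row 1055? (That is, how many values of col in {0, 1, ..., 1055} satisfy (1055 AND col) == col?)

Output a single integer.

1055 in binary = 10000011111
popcount(1055) = number of 1-bits in 10000011111 = 6
A col c satisfies (1055 AND c) == c iff every set bit of c is also set in 1055; each of the 6 set bits of 1055 can independently be on or off in c.
count = 2^6 = 64

Answer: 64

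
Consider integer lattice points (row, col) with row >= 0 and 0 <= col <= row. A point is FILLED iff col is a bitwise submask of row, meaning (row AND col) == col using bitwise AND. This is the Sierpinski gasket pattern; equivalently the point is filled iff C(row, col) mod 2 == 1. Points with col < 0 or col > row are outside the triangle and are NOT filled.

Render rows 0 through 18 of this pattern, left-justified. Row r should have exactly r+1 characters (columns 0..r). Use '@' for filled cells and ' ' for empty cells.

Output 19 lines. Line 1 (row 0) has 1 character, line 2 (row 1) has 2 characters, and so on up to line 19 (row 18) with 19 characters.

r0=0: @
r1=1: @@
r2=10: @ @
r3=11: @@@@
r4=100: @   @
r5=101: @@  @@
r6=110: @ @ @ @
r7=111: @@@@@@@@
r8=1000: @       @
r9=1001: @@      @@
r10=1010: @ @     @ @
r11=1011: @@@@    @@@@
r12=1100: @   @   @   @
r13=1101: @@  @@  @@  @@
r14=1110: @ @ @ @ @ @ @ @
r15=1111: @@@@@@@@@@@@@@@@
r16=10000: @               @
r17=10001: @@              @@
r18=10010: @ @             @ @

Answer: @
@@
@ @
@@@@
@   @
@@  @@
@ @ @ @
@@@@@@@@
@       @
@@      @@
@ @     @ @
@@@@    @@@@
@   @   @   @
@@  @@  @@  @@
@ @ @ @ @ @ @ @
@@@@@@@@@@@@@@@@
@               @
@@              @@
@ @             @ @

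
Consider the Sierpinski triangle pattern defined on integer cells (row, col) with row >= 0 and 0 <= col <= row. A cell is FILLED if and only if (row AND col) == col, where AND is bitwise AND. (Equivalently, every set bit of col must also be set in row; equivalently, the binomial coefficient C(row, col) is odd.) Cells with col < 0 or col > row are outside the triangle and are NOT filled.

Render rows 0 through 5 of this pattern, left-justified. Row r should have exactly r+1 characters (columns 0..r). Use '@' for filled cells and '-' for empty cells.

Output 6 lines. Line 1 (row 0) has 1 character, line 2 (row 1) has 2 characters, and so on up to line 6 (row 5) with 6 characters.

Answer: @
@@
@-@
@@@@
@---@
@@--@@

Derivation:
r0=0: @
r1=1: @@
r2=10: @-@
r3=11: @@@@
r4=100: @---@
r5=101: @@--@@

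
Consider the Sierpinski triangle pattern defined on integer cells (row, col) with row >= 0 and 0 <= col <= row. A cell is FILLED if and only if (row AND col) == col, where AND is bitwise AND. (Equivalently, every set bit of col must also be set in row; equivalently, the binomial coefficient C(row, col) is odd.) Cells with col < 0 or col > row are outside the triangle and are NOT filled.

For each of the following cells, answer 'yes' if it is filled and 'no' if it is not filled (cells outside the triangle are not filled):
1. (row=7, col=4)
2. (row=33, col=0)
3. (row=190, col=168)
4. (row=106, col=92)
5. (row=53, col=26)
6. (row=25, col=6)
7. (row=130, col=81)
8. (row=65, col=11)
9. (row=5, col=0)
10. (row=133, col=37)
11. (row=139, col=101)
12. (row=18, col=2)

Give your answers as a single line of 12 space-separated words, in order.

(7,4): row=0b111, col=0b100, row AND col = 0b100 = 4; 4 == 4 -> filled
(33,0): row=0b100001, col=0b0, row AND col = 0b0 = 0; 0 == 0 -> filled
(190,168): row=0b10111110, col=0b10101000, row AND col = 0b10101000 = 168; 168 == 168 -> filled
(106,92): row=0b1101010, col=0b1011100, row AND col = 0b1001000 = 72; 72 != 92 -> empty
(53,26): row=0b110101, col=0b11010, row AND col = 0b10000 = 16; 16 != 26 -> empty
(25,6): row=0b11001, col=0b110, row AND col = 0b0 = 0; 0 != 6 -> empty
(130,81): row=0b10000010, col=0b1010001, row AND col = 0b0 = 0; 0 != 81 -> empty
(65,11): row=0b1000001, col=0b1011, row AND col = 0b1 = 1; 1 != 11 -> empty
(5,0): row=0b101, col=0b0, row AND col = 0b0 = 0; 0 == 0 -> filled
(133,37): row=0b10000101, col=0b100101, row AND col = 0b101 = 5; 5 != 37 -> empty
(139,101): row=0b10001011, col=0b1100101, row AND col = 0b1 = 1; 1 != 101 -> empty
(18,2): row=0b10010, col=0b10, row AND col = 0b10 = 2; 2 == 2 -> filled

Answer: yes yes yes no no no no no yes no no yes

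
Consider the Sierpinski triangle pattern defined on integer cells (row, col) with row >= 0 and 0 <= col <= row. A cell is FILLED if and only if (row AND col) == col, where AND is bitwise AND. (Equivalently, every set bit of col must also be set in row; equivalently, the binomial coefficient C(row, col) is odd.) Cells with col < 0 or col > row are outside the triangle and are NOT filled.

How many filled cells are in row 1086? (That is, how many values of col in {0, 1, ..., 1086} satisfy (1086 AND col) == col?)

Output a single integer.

Answer: 64

Derivation:
1086 in binary = 10000111110
popcount(1086) = number of 1-bits in 10000111110 = 6
A col c satisfies (1086 AND c) == c iff every set bit of c is also set in 1086; each of the 6 set bits of 1086 can independently be on or off in c.
count = 2^6 = 64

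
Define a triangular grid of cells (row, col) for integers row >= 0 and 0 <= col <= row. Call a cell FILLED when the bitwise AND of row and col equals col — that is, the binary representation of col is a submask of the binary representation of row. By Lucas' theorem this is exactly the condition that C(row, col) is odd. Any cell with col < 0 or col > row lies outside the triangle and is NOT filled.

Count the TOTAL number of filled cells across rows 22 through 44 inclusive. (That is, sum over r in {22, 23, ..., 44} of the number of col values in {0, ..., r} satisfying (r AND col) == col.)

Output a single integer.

r22=10110 pc3: +8 =8
r23=10111 pc4: +16 =24
r24=11000 pc2: +4 =28
r25=11001 pc3: +8 =36
r26=11010 pc3: +8 =44
r27=11011 pc4: +16 =60
r28=11100 pc3: +8 =68
r29=11101 pc4: +16 =84
r30=11110 pc4: +16 =100
r31=11111 pc5: +32 =132
r32=100000 pc1: +2 =134
r33=100001 pc2: +4 =138
r34=100010 pc2: +4 =142
r35=100011 pc3: +8 =150
r36=100100 pc2: +4 =154
r37=100101 pc3: +8 =162
r38=100110 pc3: +8 =170
r39=100111 pc4: +16 =186
r40=101000 pc2: +4 =190
r41=101001 pc3: +8 =198
r42=101010 pc3: +8 =206
r43=101011 pc4: +16 =222
r44=101100 pc3: +8 =230

Answer: 230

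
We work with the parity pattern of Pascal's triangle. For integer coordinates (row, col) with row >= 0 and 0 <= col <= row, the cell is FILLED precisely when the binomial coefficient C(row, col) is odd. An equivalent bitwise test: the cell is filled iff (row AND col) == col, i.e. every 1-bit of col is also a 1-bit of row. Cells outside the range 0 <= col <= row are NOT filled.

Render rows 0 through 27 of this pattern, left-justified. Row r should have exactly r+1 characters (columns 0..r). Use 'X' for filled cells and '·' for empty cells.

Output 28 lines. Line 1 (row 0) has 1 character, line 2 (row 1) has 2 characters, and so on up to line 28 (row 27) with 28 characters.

r0=0: X
r1=1: XX
r2=10: X·X
r3=11: XXXX
r4=100: X···X
r5=101: XX··XX
r6=110: X·X·X·X
r7=111: XXXXXXXX
r8=1000: X·······X
r9=1001: XX······XX
r10=1010: X·X·····X·X
r11=1011: XXXX····XXXX
r12=1100: X···X···X···X
r13=1101: XX··XX··XX··XX
r14=1110: X·X·X·X·X·X·X·X
r15=1111: XXXXXXXXXXXXXXXX
r16=10000: X···············X
r17=10001: XX··············XX
r18=10010: X·X·············X·X
r19=10011: XXXX············XXXX
r20=10100: X···X···········X···X
r21=10101: XX··XX··········XX··XX
r22=10110: X·X·X·X·········X·X·X·X
r23=10111: XXXXXXXX········XXXXXXXX
r24=11000: X·······X·······X·······X
r25=11001: XX······XX······XX······XX
r26=11010: X·X·····X·X·····X·X·····X·X
r27=11011: XXXX····XXXX····XXXX····XXXX

Answer: X
XX
X·X
XXXX
X···X
XX··XX
X·X·X·X
XXXXXXXX
X·······X
XX······XX
X·X·····X·X
XXXX····XXXX
X···X···X···X
XX··XX··XX··XX
X·X·X·X·X·X·X·X
XXXXXXXXXXXXXXXX
X···············X
XX··············XX
X·X·············X·X
XXXX············XXXX
X···X···········X···X
XX··XX··········XX··XX
X·X·X·X·········X·X·X·X
XXXXXXXX········XXXXXXXX
X·······X·······X·······X
XX······XX······XX······XX
X·X·····X·X·····X·X·····X·X
XXXX····XXXX····XXXX····XXXX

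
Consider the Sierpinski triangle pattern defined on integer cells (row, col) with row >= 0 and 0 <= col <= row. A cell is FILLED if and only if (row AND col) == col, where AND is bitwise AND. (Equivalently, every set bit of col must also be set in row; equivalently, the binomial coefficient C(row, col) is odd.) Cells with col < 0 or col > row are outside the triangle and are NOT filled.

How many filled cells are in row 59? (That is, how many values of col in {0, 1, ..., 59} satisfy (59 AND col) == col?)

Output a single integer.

Answer: 32

Derivation:
59 in binary = 111011
popcount(59) = number of 1-bits in 111011 = 5
A col c satisfies (59 AND c) == c iff every set bit of c is also set in 59; each of the 5 set bits of 59 can independently be on or off in c.
count = 2^5 = 32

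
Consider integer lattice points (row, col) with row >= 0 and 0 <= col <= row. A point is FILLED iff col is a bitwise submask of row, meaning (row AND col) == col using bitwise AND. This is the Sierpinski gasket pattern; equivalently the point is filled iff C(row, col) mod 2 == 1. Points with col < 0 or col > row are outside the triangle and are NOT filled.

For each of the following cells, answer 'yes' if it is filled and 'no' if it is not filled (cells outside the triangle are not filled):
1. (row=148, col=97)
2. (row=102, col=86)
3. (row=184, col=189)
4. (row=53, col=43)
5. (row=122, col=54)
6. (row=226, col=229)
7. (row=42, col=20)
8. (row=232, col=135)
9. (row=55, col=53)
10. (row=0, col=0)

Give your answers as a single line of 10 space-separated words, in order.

(148,97): row=0b10010100, col=0b1100001, row AND col = 0b0 = 0; 0 != 97 -> empty
(102,86): row=0b1100110, col=0b1010110, row AND col = 0b1000110 = 70; 70 != 86 -> empty
(184,189): col outside [0, 184] -> not filled
(53,43): row=0b110101, col=0b101011, row AND col = 0b100001 = 33; 33 != 43 -> empty
(122,54): row=0b1111010, col=0b110110, row AND col = 0b110010 = 50; 50 != 54 -> empty
(226,229): col outside [0, 226] -> not filled
(42,20): row=0b101010, col=0b10100, row AND col = 0b0 = 0; 0 != 20 -> empty
(232,135): row=0b11101000, col=0b10000111, row AND col = 0b10000000 = 128; 128 != 135 -> empty
(55,53): row=0b110111, col=0b110101, row AND col = 0b110101 = 53; 53 == 53 -> filled
(0,0): row=0b0, col=0b0, row AND col = 0b0 = 0; 0 == 0 -> filled

Answer: no no no no no no no no yes yes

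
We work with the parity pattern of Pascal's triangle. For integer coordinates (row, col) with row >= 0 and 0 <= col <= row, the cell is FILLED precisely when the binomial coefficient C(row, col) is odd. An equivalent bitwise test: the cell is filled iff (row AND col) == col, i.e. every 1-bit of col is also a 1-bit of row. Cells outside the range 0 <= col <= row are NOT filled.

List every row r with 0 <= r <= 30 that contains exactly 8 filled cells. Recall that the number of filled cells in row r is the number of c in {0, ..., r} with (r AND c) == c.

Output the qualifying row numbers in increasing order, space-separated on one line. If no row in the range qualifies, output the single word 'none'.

Answer: 7 11 13 14 19 21 22 25 26 28

Derivation:
Row r has 2^popcount(r) filled cells, so we need popcount(r) = log2(8) = 3.
Scan r = 0..30 and keep those with exactly 3 one-bits:
r=0=0 popcount=0 -> skip
r=1=1 popcount=1 -> skip
r=2=10 popcount=1 -> skip
r=3=11 popcount=2 -> skip
r=4=100 popcount=1 -> skip
r=5=101 popcount=2 -> skip
r=6=110 popcount=2 -> skip
r=7=111 popcount=3 -> KEEP
r=8=1000 popcount=1 -> skip
r=9=1001 popcount=2 -> skip
r=10=1010 popcount=2 -> skip
r=11=1011 popcount=3 -> KEEP
r=12=1100 popcount=2 -> skip
r=13=1101 popcount=3 -> KEEP
r=14=1110 popcount=3 -> KEEP
r=15=1111 popcount=4 -> skip
r=16=10000 popcount=1 -> skip
r=17=10001 popcount=2 -> skip
r=18=10010 popcount=2 -> skip
r=19=10011 popcount=3 -> KEEP
r=20=10100 popcount=2 -> skip
r=21=10101 popcount=3 -> KEEP
r=22=10110 popcount=3 -> KEEP
r=23=10111 popcount=4 -> skip
r=24=11000 popcount=2 -> skip
r=25=11001 popcount=3 -> KEEP
r=26=11010 popcount=3 -> KEEP
r=27=11011 popcount=4 -> skip
r=28=11100 popcount=3 -> KEEP
r=29=11101 popcount=4 -> skip
r=30=11110 popcount=4 -> skip
Kept rows: 7 11 13 14 19 21 22 25 26 28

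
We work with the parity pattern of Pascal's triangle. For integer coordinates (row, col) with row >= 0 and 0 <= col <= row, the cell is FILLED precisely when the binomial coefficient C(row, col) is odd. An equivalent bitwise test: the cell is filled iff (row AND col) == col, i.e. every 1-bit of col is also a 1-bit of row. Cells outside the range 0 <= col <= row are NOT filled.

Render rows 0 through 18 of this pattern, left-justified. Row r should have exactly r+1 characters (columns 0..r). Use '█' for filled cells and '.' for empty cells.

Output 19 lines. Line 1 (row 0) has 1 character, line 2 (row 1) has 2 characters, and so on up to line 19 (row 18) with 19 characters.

Answer: █
██
█.█
████
█...█
██..██
█.█.█.█
████████
█.......█
██......██
█.█.....█.█
████....████
█...█...█...█
██..██..██..██
█.█.█.█.█.█.█.█
████████████████
█...............█
██..............██
█.█.............█.█

Derivation:
r0=0: █
r1=1: ██
r2=10: █.█
r3=11: ████
r4=100: █...█
r5=101: ██..██
r6=110: █.█.█.█
r7=111: ████████
r8=1000: █.......█
r9=1001: ██......██
r10=1010: █.█.....█.█
r11=1011: ████....████
r12=1100: █...█...█...█
r13=1101: ██..██..██..██
r14=1110: █.█.█.█.█.█.█.█
r15=1111: ████████████████
r16=10000: █...............█
r17=10001: ██..............██
r18=10010: █.█.............█.█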